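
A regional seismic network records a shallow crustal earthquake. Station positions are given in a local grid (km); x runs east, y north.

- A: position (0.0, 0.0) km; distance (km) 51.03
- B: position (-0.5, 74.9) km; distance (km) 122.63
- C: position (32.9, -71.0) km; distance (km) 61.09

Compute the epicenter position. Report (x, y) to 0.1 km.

-22.7 km east, -45.7 km north

Circle about each station: x² + y² = 51.03²; (x + 0.5)² + (y − 74.9)² = 122.63²; (x − 32.9)² + (y + 71.0)² = 61.09².
Subtracting pairs of circle equations eliminates x²+y² and gives linear equations (the radical axes):
-1.0 x + 149.8 y = -6823.80
65.8 x − 142.0 y = 4995.48
Solving the 2×2 system: x ≈ -22.7, y ≈ -45.7 km.
Check against A (with the unrounded x, y): √(x²+y²) = 51.04 ≈ 51.03 km. ✓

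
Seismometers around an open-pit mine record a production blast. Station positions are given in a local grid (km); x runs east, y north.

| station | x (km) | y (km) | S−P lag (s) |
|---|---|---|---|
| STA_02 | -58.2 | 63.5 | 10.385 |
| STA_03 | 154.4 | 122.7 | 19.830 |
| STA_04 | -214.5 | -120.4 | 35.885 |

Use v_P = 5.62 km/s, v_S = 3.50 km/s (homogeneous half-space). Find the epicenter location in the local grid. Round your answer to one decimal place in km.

(-26.8, 154.6)

Distance from S−P lag: d = Δt · v_P v_S / (v_P − v_S) = Δt · (5.62·3.50)/(5.62−3.50) ≈ 9.2783·Δt.
So d_STA_02 = 96.36, d_STA_03 = 183.99, d_STA_04 = 332.95 km.
Circle about each station: (x + 58.2)² + (y − 63.5)² = 96.36²; (x − 154.4)² + (y − 122.7)² = 183.99²; (x + 214.5)² + (y + 120.4)² = 332.95².
Subtracting pairs of circle equations eliminates x²+y² and gives linear equations (the radical axes):
425.2 x + 118.4 y = 6908.09
-312.6 x − 367.8 y = -48483.53
Solving the 2×2 system: x ≈ -26.8, y ≈ 154.6 km.
Check against STA_02 (with the unrounded x, y): √((x + 58.2)²+(y − 63.5)²) = 96.36 ≈ 96.36 km. ✓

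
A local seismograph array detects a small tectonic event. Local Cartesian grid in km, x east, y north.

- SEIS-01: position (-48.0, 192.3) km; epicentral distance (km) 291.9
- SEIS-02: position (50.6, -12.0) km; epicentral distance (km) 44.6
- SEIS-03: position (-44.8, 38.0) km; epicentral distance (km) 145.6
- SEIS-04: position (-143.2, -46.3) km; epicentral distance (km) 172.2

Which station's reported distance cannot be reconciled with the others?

SEIS-02

Solve using three stations at a time. Using SEIS-01, SEIS-03, SEIS-04 (subtract circle equations pairwise → linear system) gives (x, y) ≈ (23.2, -90.8).
Distances from that point to each station vs reported:
  SEIS-01: calculated 291.9 vs reported 291.9 → residual 0.0 km
  SEIS-02: calculated 83.4 vs reported 44.6 → residual 38.8 km
  SEIS-03: calculated 145.7 vs reported 145.6 → residual 0.1 km
  SEIS-04: calculated 172.3 vs reported 172.2 → residual 0.1 km
SEIS-01, SEIS-03, SEIS-04 are mutually consistent (residuals ≈ 0); SEIS-02 is off by 38.8 km.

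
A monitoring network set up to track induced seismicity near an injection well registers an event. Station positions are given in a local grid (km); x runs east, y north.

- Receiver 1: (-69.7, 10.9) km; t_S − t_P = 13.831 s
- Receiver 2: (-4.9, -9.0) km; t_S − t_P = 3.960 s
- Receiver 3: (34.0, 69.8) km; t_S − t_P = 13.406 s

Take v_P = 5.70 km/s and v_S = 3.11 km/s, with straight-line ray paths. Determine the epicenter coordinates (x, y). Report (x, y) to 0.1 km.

(19.5, -20.8)

Distance from S−P lag: d = Δt · v_P v_S / (v_P − v_S) = Δt · (5.70·3.11)/(5.70−3.11) ≈ 6.8444·Δt.
So d_Receiver 1 = 94.66, d_Receiver 2 = 27.10, d_Receiver 3 = 91.76 km.
Circle about each station: (x + 69.7)² + (y − 10.9)² = 94.66²; (x + 4.9)² + (y + 9.0)² = 27.10²; (x − 34.0)² + (y − 69.8)² = 91.76².
Subtracting the Receiver 1 equation from the Receiver 2 and Receiver 3 equations removes the quadratic terms:
129.6 x − 39.8 y = 3354.22
207.4 x + 117.8 y = 1591.76
Solving the 2×2 system: x ≈ 19.5, y ≈ -20.8 km.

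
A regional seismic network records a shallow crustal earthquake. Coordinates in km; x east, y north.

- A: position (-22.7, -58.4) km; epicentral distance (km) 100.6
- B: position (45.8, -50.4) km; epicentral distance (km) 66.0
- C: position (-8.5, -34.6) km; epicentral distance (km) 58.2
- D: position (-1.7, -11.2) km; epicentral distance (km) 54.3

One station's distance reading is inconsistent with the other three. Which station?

Solve using three stations at a time. Using A, B, D (subtract circle equations pairwise → linear system) gives (x, y) ≈ (45.5, 15.5).
Distances from that point to each station vs reported:
  A: calculated 100.5 vs reported 100.6 → residual 0.1 km
  B: calculated 65.9 vs reported 66.0 → residual 0.1 km
  C: calculated 73.6 vs reported 58.2 → residual 15.4 km
  D: calculated 54.2 vs reported 54.3 → residual 0.1 km
A, B, D are mutually consistent (residuals ≈ 0); C is off by 15.4 km.

C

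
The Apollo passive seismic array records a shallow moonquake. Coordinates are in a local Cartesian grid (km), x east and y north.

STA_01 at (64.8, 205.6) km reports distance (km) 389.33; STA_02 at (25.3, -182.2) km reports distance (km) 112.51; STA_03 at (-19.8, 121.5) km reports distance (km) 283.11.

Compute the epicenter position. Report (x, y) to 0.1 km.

Circle about each station: (x − 64.8)² + (y − 205.6)² = 389.33²; (x − 25.3)² + (y + 182.2)² = 112.51²; (x + 19.8)² + (y − 121.5)² = 283.11².
Subtracting pairs of circle equations eliminates x²+y² and gives linear equations (the radical axes):
-79.0 x − 775.6 y = 126285.88
-169.2 x − 168.2 y = 40110.47
Solving the 2×2 system: x ≈ -83.7, y ≈ -154.3 km.

-83.7 km east, -154.3 km north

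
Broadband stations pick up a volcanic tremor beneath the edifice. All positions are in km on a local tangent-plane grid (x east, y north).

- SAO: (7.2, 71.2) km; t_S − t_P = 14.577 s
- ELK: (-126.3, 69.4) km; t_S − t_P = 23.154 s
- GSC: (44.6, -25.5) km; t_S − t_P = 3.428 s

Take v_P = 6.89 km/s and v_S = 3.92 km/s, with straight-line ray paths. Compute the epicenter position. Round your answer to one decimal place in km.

42.4 km east, -56.6 km north

Distance from S−P lag: d = Δt · v_P v_S / (v_P − v_S) = Δt · (6.89·3.92)/(6.89−3.92) ≈ 9.0939·Δt.
So d_SAO = 132.56, d_ELK = 210.56, d_GSC = 31.17 km.
Circle about each station: (x − 7.2)² + (y − 71.2)² = 132.56²; (x + 126.3)² + (y − 69.4)² = 210.56²; (x − 44.6)² + (y + 25.5)² = 31.17².
Subtracting the SAO equation from the ELK and GSC equations removes the quadratic terms:
-267.0 x − 3.6 y = -11116.59
74.8 x − 193.4 y = 14118.71
Solving the 2×2 system: x ≈ 42.4, y ≈ -56.6 km.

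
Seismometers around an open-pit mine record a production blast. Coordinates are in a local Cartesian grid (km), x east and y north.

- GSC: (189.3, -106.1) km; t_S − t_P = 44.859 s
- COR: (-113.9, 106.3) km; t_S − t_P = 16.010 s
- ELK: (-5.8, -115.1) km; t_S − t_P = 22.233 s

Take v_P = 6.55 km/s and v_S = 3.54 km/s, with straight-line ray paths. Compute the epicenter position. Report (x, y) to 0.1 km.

-143.6 km east, -13.4 km north

Distance from S−P lag: d = Δt · v_P v_S / (v_P − v_S) = Δt · (6.55·3.54)/(6.55−3.54) ≈ 7.7033·Δt.
So d_GSC = 345.56, d_COR = 123.33, d_ELK = 171.27 km.
Circle about each station: (x − 189.3)² + (y + 106.1)² = 345.56²; (x + 113.9)² + (y − 106.3)² = 123.33²; (x + 5.8)² + (y + 115.1)² = 171.27².
Subtracting pairs of circle equations eliminates x²+y² and gives linear equations (the radical axes):
-606.4 x + 424.8 y = 81382.62
-390.2 x − 18.0 y = 56268.25
Solving the 2×2 system: x ≈ -143.6, y ≈ -13.4 km.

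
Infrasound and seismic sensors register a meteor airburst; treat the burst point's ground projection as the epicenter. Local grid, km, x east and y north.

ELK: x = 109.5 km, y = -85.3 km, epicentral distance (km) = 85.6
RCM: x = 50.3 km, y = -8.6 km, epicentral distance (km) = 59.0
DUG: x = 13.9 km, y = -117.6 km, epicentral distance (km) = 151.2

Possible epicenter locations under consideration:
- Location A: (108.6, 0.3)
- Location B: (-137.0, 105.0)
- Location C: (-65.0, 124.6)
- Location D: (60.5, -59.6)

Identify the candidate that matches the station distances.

For each candidate, compare |candidate − station| to the reported distance:
Location A: residuals ELK 0.0, RCM 0.0, DUG 0.0 → max 0.0 km
Location B: residuals ELK 225.8, RCM 160.1, DUG 117.7 → max 225.8 km
Location C: residuals ELK 187.4, RCM 117.2, DUG 103.5 → max 187.4 km
Location D: residuals ELK 30.3, RCM 7.0, DUG 76.8 → max 76.8 km
Only Location A has all residuals ≈ 0.

Location A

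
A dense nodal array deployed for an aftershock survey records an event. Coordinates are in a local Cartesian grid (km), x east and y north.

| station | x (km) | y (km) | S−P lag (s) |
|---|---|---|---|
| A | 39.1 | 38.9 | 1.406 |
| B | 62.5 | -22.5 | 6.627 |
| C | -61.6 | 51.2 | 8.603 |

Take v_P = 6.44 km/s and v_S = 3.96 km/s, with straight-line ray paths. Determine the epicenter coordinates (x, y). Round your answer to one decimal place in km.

x ≈ 25.3 km, y ≈ 34.6 km

Distance from S−P lag: d = Δt · v_P v_S / (v_P − v_S) = Δt · (6.44·3.96)/(6.44−3.96) ≈ 10.2832·Δt.
So d_A = 14.46, d_B = 68.15, d_C = 88.47 km.
Circle about each station: (x − 39.1)² + (y − 38.9)² = 14.46²; (x − 62.5)² + (y + 22.5)² = 68.15²; (x + 61.6)² + (y − 51.2)² = 88.47².
Subtracting the A equation from the B and C equations removes the quadratic terms:
46.8 x − 122.8 y = -3064.85
-201.4 x + 24.6 y = -4243.87
Solving the 2×2 system: x ≈ 25.3, y ≈ 34.6 km.
Check against A (with the unrounded x, y): √((x − 39.1)²+(y − 38.9)²) = 14.46 ≈ 14.46 km. ✓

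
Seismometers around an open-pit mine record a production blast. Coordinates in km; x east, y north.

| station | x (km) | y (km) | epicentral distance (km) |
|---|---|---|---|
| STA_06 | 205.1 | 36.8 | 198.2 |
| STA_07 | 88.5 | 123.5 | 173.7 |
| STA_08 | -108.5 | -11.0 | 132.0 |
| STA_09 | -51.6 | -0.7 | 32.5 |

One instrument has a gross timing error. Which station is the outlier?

Solve using three stations at a time. Using STA_06, STA_07, STA_08 (subtract circle equations pairwise → linear system) gives (x, y) ≈ (21.0, -36.5).
Distances from that point to each station vs reported:
  STA_06: calculated 198.2 vs reported 198.2 → residual 0.0 km
  STA_07: calculated 173.7 vs reported 173.7 → residual 0.0 km
  STA_08: calculated 132.0 vs reported 132.0 → residual 0.0 km
  STA_09: calculated 80.9 vs reported 32.5 → residual 48.4 km
STA_06, STA_07, STA_08 are mutually consistent (residuals ≈ 0); STA_09 is off by 48.4 km.

STA_09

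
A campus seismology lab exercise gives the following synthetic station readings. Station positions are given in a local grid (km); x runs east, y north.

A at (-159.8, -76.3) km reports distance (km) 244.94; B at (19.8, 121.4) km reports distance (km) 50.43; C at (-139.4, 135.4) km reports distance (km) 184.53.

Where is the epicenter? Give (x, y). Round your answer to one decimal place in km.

x ≈ 34.3 km, y ≈ 73.1 km

Circle about each station: (x + 159.8)² + (y + 76.3)² = 244.94²; (x − 19.8)² + (y − 121.4)² = 50.43²; (x + 139.4)² + (y − 135.4)² = 184.53².
Subtracting pairs of circle equations eliminates x²+y² and gives linear equations (the radical axes):
359.2 x + 395.4 y = 41224.69
40.8 x + 423.4 y = 32352.07
Solving the 2×2 system: x ≈ 34.3, y ≈ 73.1 km.
Check against A (with the unrounded x, y): √((x + 159.8)²+(y + 76.3)²) = 244.94 ≈ 244.94 km. ✓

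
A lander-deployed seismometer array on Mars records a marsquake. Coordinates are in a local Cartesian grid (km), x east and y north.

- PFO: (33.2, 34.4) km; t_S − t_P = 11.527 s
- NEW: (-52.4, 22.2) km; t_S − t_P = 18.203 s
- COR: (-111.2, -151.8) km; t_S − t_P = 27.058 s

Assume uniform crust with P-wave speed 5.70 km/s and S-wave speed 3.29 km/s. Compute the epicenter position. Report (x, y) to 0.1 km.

71.3 km east, -46.8 km north

Distance from S−P lag: d = Δt · v_P v_S / (v_P − v_S) = Δt · (5.70·3.29)/(5.70−3.29) ≈ 7.7813·Δt.
So d_PFO = 89.70, d_NEW = 141.64, d_COR = 210.55 km.
Circle about each station: (x − 33.2)² + (y − 34.4)² = 89.70²; (x + 52.4)² + (y − 22.2)² = 141.64²; (x + 111.2)² + (y + 151.8)² = 210.55².
Subtracting pairs of circle equations eliminates x²+y² and gives linear equations (the radical axes):
-171.2 x − 24.4 y = -11062.80
-288.8 x − 372.4 y = -3162.13
Solving the 2×2 system: x ≈ 71.3, y ≈ -46.8 km.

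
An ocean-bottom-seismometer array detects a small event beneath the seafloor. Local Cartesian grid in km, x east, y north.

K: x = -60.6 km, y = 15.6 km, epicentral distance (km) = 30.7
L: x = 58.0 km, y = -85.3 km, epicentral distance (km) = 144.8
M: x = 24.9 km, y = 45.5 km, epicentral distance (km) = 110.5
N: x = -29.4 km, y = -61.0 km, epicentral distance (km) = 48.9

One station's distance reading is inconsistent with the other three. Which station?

Solve using three stations at a time. Using K, L, M (subtract circle equations pairwise → linear system) gives (x, y) ≈ (-68.1, -14.2).
Distances from that point to each station vs reported:
  K: calculated 30.7 vs reported 30.7 → residual 0.0 km
  L: calculated 144.8 vs reported 144.8 → residual 0.0 km
  M: calculated 110.5 vs reported 110.5 → residual 0.0 km
  N: calculated 60.8 vs reported 48.9 → residual 11.9 km
K, L, M are mutually consistent (residuals ≈ 0); N is off by 11.9 km.

N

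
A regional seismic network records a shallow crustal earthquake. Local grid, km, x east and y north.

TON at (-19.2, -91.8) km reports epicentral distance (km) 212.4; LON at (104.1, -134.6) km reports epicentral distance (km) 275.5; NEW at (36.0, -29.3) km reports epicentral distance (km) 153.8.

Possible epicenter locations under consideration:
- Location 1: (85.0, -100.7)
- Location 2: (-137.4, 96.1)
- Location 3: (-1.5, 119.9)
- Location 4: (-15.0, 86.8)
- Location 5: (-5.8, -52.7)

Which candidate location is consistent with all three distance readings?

Location 3

For each candidate, compare |candidate − station| to the reported distance:
Location 1: residuals TON 107.8, LON 236.6, NEW 67.2 → max 236.6 km
Location 2: residuals TON 9.6, LON 58.5, NEW 60.2 → max 60.2 km
Location 3: residuals TON 0.0, LON 0.0, NEW 0.0 → max 0.0 km
Location 4: residuals TON 33.8, LON 24.1, NEW 27.0 → max 33.8 km
Location 5: residuals TON 171.1, LON 138.4, NEW 105.9 → max 171.1 km
Only Location 3 has all residuals ≈ 0.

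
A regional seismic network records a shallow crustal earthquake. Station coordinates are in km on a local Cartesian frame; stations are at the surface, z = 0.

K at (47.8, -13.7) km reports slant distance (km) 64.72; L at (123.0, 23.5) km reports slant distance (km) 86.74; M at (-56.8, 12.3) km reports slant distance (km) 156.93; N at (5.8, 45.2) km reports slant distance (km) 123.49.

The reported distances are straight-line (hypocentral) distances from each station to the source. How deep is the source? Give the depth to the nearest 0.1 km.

depth ≈ 48.1 km

Each station gives a sphere (x−x_i)² + (y−y_i)² + z² = d_i² (stations at z=0).
Subtracting the K sphere from L and M: z² cancels, leaving linear equations in x and y:
150.4 x + 74.4 y = 9873.57
-209.2 x + 52.0 y = -19533.35
Solving: x ≈ 84.100, y ≈ -37.300 km (keep extra digits for the depth step; rounded: 84.1, -37.3).
Then from the K sphere: z² = 64.72² − (x − 47.8)² − (y + 13.7)² with x = 84.100, y = -37.300, so z ≈ 48.104 ≈ 48.1 km.
Check against N (with the unrounded solution): distance 123.50 ≈ 123.49 km. ✓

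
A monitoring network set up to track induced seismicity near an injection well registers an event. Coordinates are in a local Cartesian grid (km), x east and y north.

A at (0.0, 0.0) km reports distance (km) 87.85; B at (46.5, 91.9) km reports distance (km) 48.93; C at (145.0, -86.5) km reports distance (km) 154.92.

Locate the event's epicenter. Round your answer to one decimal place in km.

Circle about each station: x² + y² = 87.85²; (x − 46.5)² + (y − 91.9)² = 48.93²; (x − 145.0)² + (y + 86.5)² = 154.92².
Subtracting pairs of circle equations eliminates x²+y² and gives linear equations (the radical axes):
93.0 x + 183.8 y = 15931.34
290.0 x − 173.0 y = 12224.67
Solving the 2×2 system: x ≈ 72.1, y ≈ 50.2 km.

x ≈ 72.1 km, y ≈ 50.2 km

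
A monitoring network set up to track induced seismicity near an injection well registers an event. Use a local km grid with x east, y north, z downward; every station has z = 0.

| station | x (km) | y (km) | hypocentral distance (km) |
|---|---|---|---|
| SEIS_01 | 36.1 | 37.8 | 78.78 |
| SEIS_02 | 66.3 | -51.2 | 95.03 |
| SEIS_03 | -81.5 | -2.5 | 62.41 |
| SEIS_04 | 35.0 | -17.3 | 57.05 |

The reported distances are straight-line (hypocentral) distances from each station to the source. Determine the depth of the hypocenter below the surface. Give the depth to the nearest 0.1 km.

9.6 km

Each station gives a sphere (x−x_i)² + (y−y_i)² + z² = d_i² (stations at z=0).
Subtracting the SEIS_01 sphere from SEIS_02 and SEIS_03: z² cancels, leaving linear equations in x and y:
60.4 x − 178.0 y = 1460.67
-235.2 x − 80.6 y = 6227.73
Solving: x ≈ -21.201, y ≈ -15.400 km (keep extra digits for the depth step; rounded: -21.2, -15.4).
Then from the SEIS_01 sphere: z² = 78.78² − (x − 36.1)² − (y − 37.8)² with x = -21.201, y = -15.400, so z ≈ 9.625 ≈ 9.6 km.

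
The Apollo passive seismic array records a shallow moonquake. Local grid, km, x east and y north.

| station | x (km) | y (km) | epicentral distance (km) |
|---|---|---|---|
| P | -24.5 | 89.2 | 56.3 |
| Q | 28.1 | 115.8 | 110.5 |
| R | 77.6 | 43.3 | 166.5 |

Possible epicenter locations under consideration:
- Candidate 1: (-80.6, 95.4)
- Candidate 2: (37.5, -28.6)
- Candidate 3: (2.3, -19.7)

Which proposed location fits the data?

Candidate 1

For each candidate, compare |candidate − station| to the reported distance:
Candidate 1: residuals P 0.1, Q 0.1, R 0.1 → max 0.1 km
Candidate 2: residuals P 76.8, Q 34.2, R 84.2 → max 84.2 km
Candidate 3: residuals P 55.8, Q 27.4, R 68.3 → max 68.3 km
Only Candidate 1 has all residuals ≈ 0.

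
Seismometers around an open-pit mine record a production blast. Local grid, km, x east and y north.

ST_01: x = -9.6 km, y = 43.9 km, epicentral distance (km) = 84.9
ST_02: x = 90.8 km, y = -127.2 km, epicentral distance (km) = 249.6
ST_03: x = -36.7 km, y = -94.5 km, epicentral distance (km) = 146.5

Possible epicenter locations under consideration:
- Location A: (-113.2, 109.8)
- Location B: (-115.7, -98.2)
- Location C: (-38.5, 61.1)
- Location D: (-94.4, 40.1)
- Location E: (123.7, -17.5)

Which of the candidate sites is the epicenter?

For each candidate, compare |candidate − station| to the reported distance:
Location A: residuals ST_01 37.9, ST_02 63.1, ST_03 71.7 → max 71.7 km
Location B: residuals ST_01 92.4, ST_02 41.1, ST_03 67.4 → max 92.4 km
Location C: residuals ST_01 51.3, ST_02 21.2, ST_03 9.1 → max 51.3 km
Location D: residuals ST_01 0.0, ST_02 0.0, ST_03 0.1 → max 0.1 km
Location E: residuals ST_01 61.9, ST_02 135.1, ST_03 31.4 → max 135.1 km
Only Location D has all residuals ≈ 0.

Location D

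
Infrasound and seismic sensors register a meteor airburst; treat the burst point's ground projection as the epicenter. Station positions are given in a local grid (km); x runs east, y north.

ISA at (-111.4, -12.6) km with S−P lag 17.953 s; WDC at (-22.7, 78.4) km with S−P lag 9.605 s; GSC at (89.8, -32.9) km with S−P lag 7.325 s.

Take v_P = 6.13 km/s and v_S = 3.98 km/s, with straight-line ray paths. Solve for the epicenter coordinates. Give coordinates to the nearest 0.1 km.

x ≈ 82.5 km, y ≈ 49.9 km

Distance from S−P lag: d = Δt · v_P v_S / (v_P − v_S) = Δt · (6.13·3.98)/(6.13−3.98) ≈ 11.3476·Δt.
So d_ISA = 203.72, d_WDC = 108.99, d_GSC = 83.12 km.
Circle about each station: (x + 111.4)² + (y + 12.6)² = 203.72²; (x + 22.7)² + (y − 78.4)² = 108.99²; (x − 89.8)² + (y + 32.9)² = 83.12².
Subtracting the ISA equation from the WDC and GSC equations removes the quadratic terms:
177.4 x + 182.0 y = 23716.15
402.4 x − 40.6 y = 31170.63
Solving the 2×2 system: x ≈ 82.5, y ≈ 49.9 km.
Check against ISA (with the unrounded x, y): √((x + 111.4)²+(y + 12.6)²) = 203.72 ≈ 203.72 km. ✓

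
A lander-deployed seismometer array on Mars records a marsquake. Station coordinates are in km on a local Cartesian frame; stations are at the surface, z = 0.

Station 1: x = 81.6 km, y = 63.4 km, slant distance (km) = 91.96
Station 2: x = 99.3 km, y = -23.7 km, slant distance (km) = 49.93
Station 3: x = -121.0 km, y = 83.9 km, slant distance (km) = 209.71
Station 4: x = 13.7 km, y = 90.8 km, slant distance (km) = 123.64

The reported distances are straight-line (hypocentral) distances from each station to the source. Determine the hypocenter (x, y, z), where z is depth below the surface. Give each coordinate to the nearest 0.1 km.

Each station gives a sphere (x−x_i)² + (y−y_i)² + z² = d_i² (stations at z=0).
Subtracting the Station 1 sphere from Station 2 and Station 3: z² cancels, leaving linear equations in x and y:
35.4 x − 174.2 y = 5707.70
-405.2 x + 41.0 y = -24519.55
Solving: x ≈ 58.398, y ≈ -20.898 km (keep extra digits for the depth step; rounded: 58.4, -20.9).
Then from the Station 1 sphere: z² = 91.96² − (x − 81.6)² − (y − 63.4)² with x = 58.398, y = -20.898, so z ≈ 28.498 ≈ 28.5 km.
Check against Station 4 (with the unrounded solution): distance 123.64 ≈ 123.64 km. ✓

(58.4, -20.9, 28.5)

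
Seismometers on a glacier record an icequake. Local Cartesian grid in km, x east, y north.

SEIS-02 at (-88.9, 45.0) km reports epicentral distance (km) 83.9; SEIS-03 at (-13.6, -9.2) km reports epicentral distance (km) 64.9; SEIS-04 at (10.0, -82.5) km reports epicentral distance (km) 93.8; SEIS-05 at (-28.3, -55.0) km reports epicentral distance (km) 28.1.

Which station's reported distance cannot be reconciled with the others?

Solve using three stations at a time. Using SEIS-02, SEIS-03, SEIS-04 (subtract circle equations pairwise → linear system) gives (x, y) ≈ (-72.1, -37.2).
Distances from that point to each station vs reported:
  SEIS-02: calculated 83.9 vs reported 83.9 → residual 0.0 km
  SEIS-03: calculated 64.9 vs reported 64.9 → residual 0.0 km
  SEIS-04: calculated 93.8 vs reported 93.8 → residual 0.0 km
  SEIS-05: calculated 47.3 vs reported 28.1 → residual 19.2 km
SEIS-02, SEIS-03, SEIS-04 are mutually consistent (residuals ≈ 0); SEIS-05 is off by 19.2 km.

SEIS-05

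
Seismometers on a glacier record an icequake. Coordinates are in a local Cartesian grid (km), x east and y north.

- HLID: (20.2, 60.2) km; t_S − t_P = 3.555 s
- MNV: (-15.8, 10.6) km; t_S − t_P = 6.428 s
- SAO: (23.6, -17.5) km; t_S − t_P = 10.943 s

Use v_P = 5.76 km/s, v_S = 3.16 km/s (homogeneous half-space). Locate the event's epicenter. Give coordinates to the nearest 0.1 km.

Distance from S−P lag: d = Δt · v_P v_S / (v_P − v_S) = Δt · (5.76·3.16)/(5.76−3.16) ≈ 7.0006·Δt.
So d_HLID = 24.89, d_MNV = 45.00, d_SAO = 76.61 km.
Circle about each station: (x − 20.2)² + (y − 60.2)² = 24.89²; (x + 15.8)² + (y − 10.6)² = 45.00²; (x − 23.6)² + (y + 17.5)² = 76.61².
Subtracting pairs of circle equations eliminates x²+y² and gives linear equations (the radical axes):
-72.0 x − 99.2 y = -5075.57
6.8 x − 155.4 y = -8418.45
Solving the 2×2 system: x ≈ -3.9, y ≈ 54.0 km.

(-3.9, 54.0)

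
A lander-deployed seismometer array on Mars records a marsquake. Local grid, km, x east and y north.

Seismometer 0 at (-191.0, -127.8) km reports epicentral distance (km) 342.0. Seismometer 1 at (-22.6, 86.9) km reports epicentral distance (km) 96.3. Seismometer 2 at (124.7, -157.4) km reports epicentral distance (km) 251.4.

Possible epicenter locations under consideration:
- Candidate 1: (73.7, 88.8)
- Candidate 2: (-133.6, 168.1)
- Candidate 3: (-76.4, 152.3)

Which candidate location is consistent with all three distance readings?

For each candidate, compare |candidate − station| to the reported distance:
Candidate 1: residuals Seismometer 0 0.0, Seismometer 1 0.0, Seismometer 2 0.0 → max 0.0 km
Candidate 2: residuals Seismometer 0 40.6, Seismometer 1 41.2, Seismometer 2 164.1 → max 164.1 km
Candidate 3: residuals Seismometer 0 39.4, Seismometer 1 11.6, Seismometer 2 117.9 → max 117.9 km
Only Candidate 1 has all residuals ≈ 0.

Candidate 1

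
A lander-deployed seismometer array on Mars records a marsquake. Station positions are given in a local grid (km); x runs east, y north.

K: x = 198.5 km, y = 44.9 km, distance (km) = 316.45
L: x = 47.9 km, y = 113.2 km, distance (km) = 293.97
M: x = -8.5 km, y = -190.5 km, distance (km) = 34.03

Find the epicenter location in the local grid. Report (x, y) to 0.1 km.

Circle about each station: (x − 198.5)² + (y − 44.9)² = 316.45²; (x − 47.9)² + (y − 113.2)² = 293.97²; (x + 8.5)² + (y + 190.5)² = 34.03².
Subtracting pairs of circle equations eliminates x²+y² and gives linear equations (the radical axes):
-301.2 x + 136.6 y = -12587.37
-414.0 x − 470.8 y = 93926.80
Solving the 2×2 system: x ≈ -34.8, y ≈ -168.9 km.
Check against K (with the unrounded x, y): √((x − 198.5)²+(y − 44.9)²) = 316.45 ≈ 316.45 km. ✓

x ≈ -34.8 km, y ≈ -168.9 km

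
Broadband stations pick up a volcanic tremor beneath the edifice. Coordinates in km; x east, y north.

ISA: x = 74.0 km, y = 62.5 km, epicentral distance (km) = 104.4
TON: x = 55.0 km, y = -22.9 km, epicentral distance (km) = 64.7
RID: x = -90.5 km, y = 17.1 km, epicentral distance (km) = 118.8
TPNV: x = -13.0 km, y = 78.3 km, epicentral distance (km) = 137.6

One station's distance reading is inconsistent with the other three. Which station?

Solve using three stations at a time. Using TON, RID, TPNV (subtract circle equations pairwise → linear system) gives (x, y) ≈ (1.1, -58.6).
Distances from that point to each station vs reported:
  ISA: calculated 141.3 vs reported 104.4 → residual 36.9 km
  TON: calculated 64.7 vs reported 64.7 → residual 0.0 km
  RID: calculated 118.8 vs reported 118.8 → residual 0.0 km
  TPNV: calculated 137.6 vs reported 137.6 → residual 0.0 km
TON, RID, TPNV are mutually consistent (residuals ≈ 0); ISA is off by 36.9 km.

ISA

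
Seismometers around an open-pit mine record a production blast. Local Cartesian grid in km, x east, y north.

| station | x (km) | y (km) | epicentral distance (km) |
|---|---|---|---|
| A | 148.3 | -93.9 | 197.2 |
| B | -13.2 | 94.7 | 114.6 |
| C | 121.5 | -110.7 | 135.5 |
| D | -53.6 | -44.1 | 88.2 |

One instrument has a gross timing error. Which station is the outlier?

A

Solve using three stations at a time. Using B, C, D (subtract circle equations pairwise → linear system) gives (x, y) ≈ (28.6, -12.0).
Distances from that point to each station vs reported:
  A: calculated 145.0 vs reported 197.2 → residual 52.2 km
  B: calculated 114.6 vs reported 114.6 → residual 0.0 km
  C: calculated 135.5 vs reported 135.5 → residual 0.0 km
  D: calculated 88.2 vs reported 88.2 → residual 0.0 km
B, C, D are mutually consistent (residuals ≈ 0); A is off by 52.2 km.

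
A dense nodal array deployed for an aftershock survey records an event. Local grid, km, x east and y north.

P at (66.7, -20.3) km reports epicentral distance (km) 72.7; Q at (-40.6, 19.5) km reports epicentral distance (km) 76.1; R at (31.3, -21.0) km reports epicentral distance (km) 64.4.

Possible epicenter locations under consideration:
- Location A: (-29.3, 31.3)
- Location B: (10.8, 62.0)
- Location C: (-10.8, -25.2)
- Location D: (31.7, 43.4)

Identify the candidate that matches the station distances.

Location D

For each candidate, compare |candidate − station| to the reported distance:
Location A: residuals P 36.3, Q 59.8, R 15.6 → max 59.8 km
Location B: residuals P 26.8, Q 9.4, R 21.1 → max 26.8 km
Location C: residuals P 5.0, Q 22.4, R 22.1 → max 22.4 km
Location D: residuals P 0.0, Q 0.0, R 0.0 → max 0.0 km
Only Location D has all residuals ≈ 0.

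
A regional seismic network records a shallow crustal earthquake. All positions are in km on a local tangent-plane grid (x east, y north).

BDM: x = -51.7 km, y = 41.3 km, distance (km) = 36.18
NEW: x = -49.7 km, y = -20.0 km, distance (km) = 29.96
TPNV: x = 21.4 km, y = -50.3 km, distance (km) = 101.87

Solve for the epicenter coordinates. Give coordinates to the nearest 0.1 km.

(-62.9, 6.9)

Circle about each station: (x + 51.7)² + (y − 41.3)² = 36.18²; (x + 49.7)² + (y + 20.0)² = 29.96²; (x − 21.4)² + (y + 50.3)² = 101.87².
Subtracting pairs of circle equations eliminates x²+y² and gives linear equations (the radical axes):
4.0 x − 122.6 y = -1097.10
146.2 x − 183.2 y = -10459.03
Solving the 2×2 system: x ≈ -62.9, y ≈ 6.9 km.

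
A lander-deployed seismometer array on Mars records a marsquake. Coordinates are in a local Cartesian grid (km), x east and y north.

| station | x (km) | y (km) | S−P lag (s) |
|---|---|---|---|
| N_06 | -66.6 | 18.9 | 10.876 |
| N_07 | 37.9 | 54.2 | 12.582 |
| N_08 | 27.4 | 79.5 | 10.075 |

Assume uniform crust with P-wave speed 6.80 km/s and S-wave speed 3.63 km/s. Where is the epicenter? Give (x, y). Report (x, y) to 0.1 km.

Distance from S−P lag: d = Δt · v_P v_S / (v_P − v_S) = Δt · (6.80·3.63)/(6.80−3.63) ≈ 7.7868·Δt.
So d_N_06 = 84.69, d_N_07 = 97.97, d_N_08 = 78.45 km.
Circle about each station: (x + 66.6)² + (y − 18.9)² = 84.69²; (x − 37.9)² + (y − 54.2)² = 97.97²; (x − 27.4)² + (y − 79.5)² = 78.45².
Subtracting the N_06 equation from the N_07 and N_08 equations removes the quadratic terms:
209.0 x + 70.6 y = -2844.44
188.0 x + 121.2 y = 3296.23
Solving the 2×2 system: x ≈ -47.9, y ≈ 101.5 km.
Check against N_06 (with the unrounded x, y): √((x + 66.6)²+(y − 18.9)²) = 84.67 ≈ 84.69 km. ✓

-47.9 km east, 101.5 km north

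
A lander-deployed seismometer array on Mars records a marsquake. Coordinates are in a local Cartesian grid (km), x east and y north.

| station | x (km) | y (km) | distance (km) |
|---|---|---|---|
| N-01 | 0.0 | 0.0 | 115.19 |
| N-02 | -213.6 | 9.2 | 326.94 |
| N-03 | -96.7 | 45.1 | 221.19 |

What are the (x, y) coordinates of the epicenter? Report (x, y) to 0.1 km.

Circle about each station: x² + y² = 115.19²; (x + 213.6)² + (y − 9.2)² = 326.94²; (x + 96.7)² + (y − 45.1)² = 221.19².
Subtracting pairs of circle equations eliminates x²+y² and gives linear equations (the radical axes):
-427.2 x + 18.4 y = -47911.43
-193.4 x + 90.2 y = -24271.38
Solving the 2×2 system: x ≈ 110.8, y ≈ -31.5 km.
Check against N-01 (with the unrounded x, y): √(x²+y²) = 115.19 ≈ 115.19 km. ✓

110.8 km east, -31.5 km north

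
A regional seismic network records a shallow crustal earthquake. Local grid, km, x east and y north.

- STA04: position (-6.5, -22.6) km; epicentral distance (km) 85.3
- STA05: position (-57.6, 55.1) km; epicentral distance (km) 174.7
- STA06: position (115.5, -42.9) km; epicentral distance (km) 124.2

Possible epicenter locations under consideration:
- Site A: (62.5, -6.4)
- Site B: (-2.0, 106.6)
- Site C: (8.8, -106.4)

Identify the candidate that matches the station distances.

Site C

For each candidate, compare |candidate − station| to the reported distance:
Site A: residuals STA04 14.4, STA05 39.8, STA06 59.8 → max 59.8 km
Site B: residuals STA04 44.0, STA05 98.9, STA06 65.9 → max 98.9 km
Site C: residuals STA04 0.1, STA05 0.1, STA06 0.0 → max 0.1 km
Only Site C has all residuals ≈ 0.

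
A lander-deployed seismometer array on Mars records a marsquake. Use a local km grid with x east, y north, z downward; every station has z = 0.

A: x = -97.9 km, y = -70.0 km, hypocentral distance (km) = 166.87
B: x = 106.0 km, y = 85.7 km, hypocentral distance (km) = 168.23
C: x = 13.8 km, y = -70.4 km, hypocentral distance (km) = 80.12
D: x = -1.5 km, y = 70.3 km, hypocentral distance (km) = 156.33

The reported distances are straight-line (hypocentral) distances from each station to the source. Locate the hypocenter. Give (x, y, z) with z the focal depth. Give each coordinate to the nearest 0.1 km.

(53.9, -58.9, 68.4)

Each station gives a sphere (x−x_i)² + (y−y_i)² + z² = d_i² (stations at z=0).
Subtracting the A sphere from B and C: z² cancels, leaving linear equations in x and y:
407.8 x + 311.4 y = 3640.34
223.4 x − 0.8 y = 12088.57
Solving: x ≈ 53.901, y ≈ -58.897 km (keep extra digits for the depth step; rounded: 53.9, -58.9).
Then from the A sphere: z² = 166.87² − (x + 97.9)² − (y + 70.0)² with x = 53.901, y = -58.897, so z ≈ 68.402 ≈ 68.4 km.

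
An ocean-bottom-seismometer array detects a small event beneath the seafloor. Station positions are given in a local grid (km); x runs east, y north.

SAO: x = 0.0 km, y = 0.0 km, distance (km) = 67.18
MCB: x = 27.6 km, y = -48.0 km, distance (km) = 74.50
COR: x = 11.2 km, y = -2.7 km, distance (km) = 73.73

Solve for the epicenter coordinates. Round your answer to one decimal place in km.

-46.9 km east, -48.1 km north

Circle about each station: x² + y² = 67.18²; (x − 27.6)² + (y + 48.0)² = 74.50²; (x − 11.2)² + (y + 2.7)² = 73.73².
Subtracting the SAO equation from the MCB and COR equations removes the quadratic terms:
55.2 x − 96.0 y = 2028.66
22.4 x − 5.4 y = -790.23
Solving the 2×2 system: x ≈ -46.9, y ≈ -48.1 km.
Check against SAO (with the unrounded x, y): √(x²+y²) = 67.15 ≈ 67.18 km. ✓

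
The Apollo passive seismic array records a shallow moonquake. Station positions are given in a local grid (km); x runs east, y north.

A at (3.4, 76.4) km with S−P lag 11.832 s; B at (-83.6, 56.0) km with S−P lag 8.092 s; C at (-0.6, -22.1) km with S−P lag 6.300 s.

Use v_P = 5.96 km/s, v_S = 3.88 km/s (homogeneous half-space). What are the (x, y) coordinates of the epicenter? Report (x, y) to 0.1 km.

Distance from S−P lag: d = Δt · v_P v_S / (v_P − v_S) = Δt · (5.96·3.88)/(5.96−3.88) ≈ 11.1177·Δt.
So d_A = 131.54, d_B = 89.96, d_C = 70.04 km.
Circle about each station: (x − 3.4)² + (y − 76.4)² = 131.54²; (x + 83.6)² + (y − 56.0)² = 89.96²; (x + 0.6)² + (y + 22.1)² = 70.04².
Subtracting the A equation from the B and C equations removes the quadratic terms:
-174.0 x − 40.8 y = 13486.41
-8.0 x − 197.0 y = 7037.42
Solving the 2×2 system: x ≈ -69.8, y ≈ -32.9 km.

-69.8 km east, -32.9 km north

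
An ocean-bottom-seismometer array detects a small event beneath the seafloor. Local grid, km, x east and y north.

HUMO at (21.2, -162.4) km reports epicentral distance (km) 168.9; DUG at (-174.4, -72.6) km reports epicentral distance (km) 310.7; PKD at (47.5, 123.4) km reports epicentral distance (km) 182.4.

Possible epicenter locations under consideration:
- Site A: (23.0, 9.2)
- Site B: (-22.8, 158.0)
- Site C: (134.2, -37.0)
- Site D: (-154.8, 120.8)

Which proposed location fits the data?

For each candidate, compare |candidate − station| to the reported distance:
Site A: residuals HUMO 2.7, DUG 97.0, PKD 65.6 → max 97.0 km
Site B: residuals HUMO 154.5, DUG 34.7, PKD 104.0 → max 154.5 km
Site C: residuals HUMO 0.1, DUG 0.1, PKD 0.1 → max 0.1 km
Site D: residuals HUMO 164.5, DUG 116.3, PKD 19.9 → max 164.5 km
Only Site C has all residuals ≈ 0.

Site C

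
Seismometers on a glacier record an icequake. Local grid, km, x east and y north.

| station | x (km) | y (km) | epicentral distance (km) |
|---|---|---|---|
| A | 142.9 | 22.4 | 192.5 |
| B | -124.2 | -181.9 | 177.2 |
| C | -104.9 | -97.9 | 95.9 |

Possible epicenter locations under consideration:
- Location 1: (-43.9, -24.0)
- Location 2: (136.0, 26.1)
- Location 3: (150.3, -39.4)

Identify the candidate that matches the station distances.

For each candidate, compare |candidate − station| to the reported distance:
Location 1: residuals A 0.0, B 0.1, C 0.1 → max 0.1 km
Location 2: residuals A 184.7, B 155.9, C 175.0 → max 184.7 km
Location 3: residuals A 130.3, B 132.1, C 165.9 → max 165.9 km
Only Location 1 has all residuals ≈ 0.

Location 1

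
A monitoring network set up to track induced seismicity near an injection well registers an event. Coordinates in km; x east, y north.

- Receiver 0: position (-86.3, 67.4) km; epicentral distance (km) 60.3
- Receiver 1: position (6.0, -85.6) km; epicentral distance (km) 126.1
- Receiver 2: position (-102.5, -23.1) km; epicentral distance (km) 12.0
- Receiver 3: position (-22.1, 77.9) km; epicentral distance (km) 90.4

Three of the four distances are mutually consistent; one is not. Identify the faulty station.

Solve using three stations at a time. Using Receiver 0, Receiver 1, Receiver 3 (subtract circle equations pairwise → linear system) gives (x, y) ≈ (-78.9, 7.6).
Distances from that point to each station vs reported:
  Receiver 0: calculated 60.2 vs reported 60.3 → residual 0.1 km
  Receiver 1: calculated 126.1 vs reported 126.1 → residual 0.0 km
  Receiver 2: calculated 38.7 vs reported 12.0 → residual 26.7 km
  Receiver 3: calculated 90.4 vs reported 90.4 → residual 0.0 km
Receiver 0, Receiver 1, Receiver 3 are mutually consistent (residuals ≈ 0); Receiver 2 is off by 26.7 km.

Receiver 2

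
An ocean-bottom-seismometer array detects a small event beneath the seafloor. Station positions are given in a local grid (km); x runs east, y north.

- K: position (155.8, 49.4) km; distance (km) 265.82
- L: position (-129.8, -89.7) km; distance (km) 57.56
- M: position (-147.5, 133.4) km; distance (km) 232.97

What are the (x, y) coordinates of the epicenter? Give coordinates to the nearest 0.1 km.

-72.3 km east, -87.1 km north

Circle about each station: (x − 155.8)² + (y − 49.4)² = 265.82²; (x + 129.8)² + (y + 89.7)² = 57.56²; (x + 147.5)² + (y − 133.4)² = 232.97².
Subtracting the K equation from the L and M equations removes the quadratic terms:
-571.2 x − 278.2 y = 65527.25
-606.6 x + 168.0 y = 29223.06
Solving the 2×2 system: x ≈ -72.3, y ≈ -87.1 km.
Check against K (with the unrounded x, y): √((x − 155.8)²+(y − 49.4)²) = 265.82 ≈ 265.82 km. ✓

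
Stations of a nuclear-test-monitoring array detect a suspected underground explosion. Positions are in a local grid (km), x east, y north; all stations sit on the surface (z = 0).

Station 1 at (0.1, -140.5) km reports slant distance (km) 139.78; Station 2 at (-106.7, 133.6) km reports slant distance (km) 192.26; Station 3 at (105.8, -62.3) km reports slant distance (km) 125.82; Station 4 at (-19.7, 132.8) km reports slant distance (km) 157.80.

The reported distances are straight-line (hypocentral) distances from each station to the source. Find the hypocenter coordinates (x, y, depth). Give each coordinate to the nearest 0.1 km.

Each station gives a sphere (x−x_i)² + (y−y_i)² + z² = d_i² (stations at z=0).
Subtracting the Station 1 sphere from Station 2 and Station 3: z² cancels, leaving linear equations in x and y:
-213.6 x + 548.2 y = -7931.87
211.4 x + 156.4 y = -957.55
Solving: x ≈ 4.793, y ≈ -12.601 km (keep extra digits for the depth step; rounded: 4.8, -12.6).
Then from the Station 1 sphere: z² = 139.78² − (x − 0.1)² − (y + 140.5)² with x = 4.793, y = -12.601, so z ≈ 56.198 ≈ 56.2 km.

x ≈ 4.8 km, y ≈ -12.6 km, depth ≈ 56.2 km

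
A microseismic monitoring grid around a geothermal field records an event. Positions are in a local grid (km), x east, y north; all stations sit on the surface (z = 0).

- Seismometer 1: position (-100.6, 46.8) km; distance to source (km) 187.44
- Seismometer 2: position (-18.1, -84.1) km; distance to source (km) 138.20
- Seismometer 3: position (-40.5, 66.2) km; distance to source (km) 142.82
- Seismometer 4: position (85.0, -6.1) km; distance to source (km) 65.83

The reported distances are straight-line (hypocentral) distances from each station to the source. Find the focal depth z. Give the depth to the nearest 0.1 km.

depth ≈ 63.6 km

Each station gives a sphere (x−x_i)² + (y−y_i)² + z² = d_i² (stations at z=0).
Subtracting the Seismometer 1 sphere from Seismometer 2 and Seismometer 3: z² cancels, leaving linear equations in x and y:
165.0 x − 261.8 y = 11124.33
120.2 x + 38.8 y = 8448.29
Solving: x ≈ 69.801, y ≈ 1.500 km (keep extra digits for the depth step; rounded: 69.8, 1.5).
Then from the Seismometer 1 sphere: z² = 187.44² − (x + 100.6)² − (y − 46.8)² with x = 69.801, y = 1.500, so z ≈ 63.602 ≈ 63.6 km.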